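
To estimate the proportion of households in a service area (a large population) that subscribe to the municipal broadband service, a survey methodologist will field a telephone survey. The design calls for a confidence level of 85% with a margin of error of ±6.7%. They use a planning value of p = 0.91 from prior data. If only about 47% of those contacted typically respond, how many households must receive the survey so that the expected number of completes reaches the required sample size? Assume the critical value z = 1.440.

81

Completed interviews needed: n₀ = 1.440² × 0.0819 / 0.067² ≈ 37.83 → 38.
At a 47% response rate, contacts needed = 38 / 0.47 ≈ 80.85 → 81.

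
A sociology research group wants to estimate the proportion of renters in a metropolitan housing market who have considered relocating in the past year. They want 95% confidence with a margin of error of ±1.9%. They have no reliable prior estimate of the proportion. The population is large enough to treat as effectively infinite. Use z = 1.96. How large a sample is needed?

With no prior estimate, use p = 0.5, giving p(1−p) = 0.25.
n = z²·p(1−p)/E² = 1.96² × 0.2500 / 0.019² = 3.8416 × 0.2500 / 0.000361 ≈ 2660.39.
Rounding up gives n = 2661.

2661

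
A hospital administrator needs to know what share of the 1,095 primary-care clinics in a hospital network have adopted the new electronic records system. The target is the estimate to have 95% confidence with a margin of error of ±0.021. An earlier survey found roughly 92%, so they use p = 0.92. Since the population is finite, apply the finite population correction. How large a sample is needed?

405

For 95% confidence, z = 1.960.
Unadjusted: n₀ = 1.960² × 0.92 × 0.08 / 0.021² ≈ 641.14, so n₀ = 642.
Finite population correction with N = 1,095: n = n₀ / (1 + (n₀−1)/N) = 642 / (1 + 641/1095) = 642 / 1.5854 ≈ 404.95.
Rounding up, n = 405.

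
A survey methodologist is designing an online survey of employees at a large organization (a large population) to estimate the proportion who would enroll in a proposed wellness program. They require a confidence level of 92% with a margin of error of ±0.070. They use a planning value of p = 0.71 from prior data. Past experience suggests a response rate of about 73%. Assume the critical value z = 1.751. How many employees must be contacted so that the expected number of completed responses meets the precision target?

177

Completed interviews needed: n₀ = 1.751² × 0.2059 / 0.070² ≈ 128.83 → 129.
At a 73% response rate, contacts needed = 129 / 0.73 ≈ 176.71 → 177.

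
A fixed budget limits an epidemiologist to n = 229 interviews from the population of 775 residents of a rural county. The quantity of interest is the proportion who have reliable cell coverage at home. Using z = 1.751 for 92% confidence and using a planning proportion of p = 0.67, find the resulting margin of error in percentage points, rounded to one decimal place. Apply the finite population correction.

4.6

Finite-population factor: (N−n)/(N−1) = (775−229)/(775−1) = 0.7054.
SE(p̂) = √[p(1−p)/n · (N−n)/(N−1)] = √[0.2211/229 × 0.7054] = 0.02610.
E = z × SE = 1.751 × 0.02610 = 0.04570 ≈ 4.6 percentage points.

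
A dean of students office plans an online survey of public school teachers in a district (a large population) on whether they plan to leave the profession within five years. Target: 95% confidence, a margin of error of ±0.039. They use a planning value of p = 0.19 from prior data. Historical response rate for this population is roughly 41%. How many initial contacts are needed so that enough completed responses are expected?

For 95% confidence, z = 1.96.
Completed interviews needed: n₀ = 1.96² × 0.1539 / 0.039² ≈ 388.71 → 389.
At a 41% response rate, contacts needed = 389 / 0.41 ≈ 948.78 → 949.

949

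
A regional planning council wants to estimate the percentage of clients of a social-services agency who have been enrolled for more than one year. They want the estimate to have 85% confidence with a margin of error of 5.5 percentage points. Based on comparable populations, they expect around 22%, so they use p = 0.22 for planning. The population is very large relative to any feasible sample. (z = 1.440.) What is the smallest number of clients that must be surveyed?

With p = 0.22, p(1−p) = 0.1716.
n = z²·p(1−p)/E² = 1.440² × 0.1716 / 0.055² = 2.0736 × 0.1716 / 0.003025 ≈ 117.63.
Rounding up gives n = 118.

118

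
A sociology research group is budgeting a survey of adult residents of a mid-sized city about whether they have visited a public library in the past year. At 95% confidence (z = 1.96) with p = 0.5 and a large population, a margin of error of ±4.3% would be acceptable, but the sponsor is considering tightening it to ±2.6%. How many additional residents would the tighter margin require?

At ±4.3%: n = 1.96² × 0.2500 / 0.043² ≈ 519.42 → 520.
At ±2.6%: n = 1.96² × 0.2500 / 0.026² ≈ 1420.71 → 1421.
Additional respondents: 1421 − 520 = 901.

901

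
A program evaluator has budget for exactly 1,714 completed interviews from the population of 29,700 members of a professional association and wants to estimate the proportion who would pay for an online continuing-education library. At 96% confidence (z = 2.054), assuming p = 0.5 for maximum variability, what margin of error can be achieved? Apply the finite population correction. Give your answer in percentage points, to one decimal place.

Finite-population factor: (N−n)/(N−1) = (29700−1714)/(29700−1) = 0.9423.
SE(p̂) = √[p(1−p)/n · (N−n)/(N−1)] = √[0.2500/1714 × 0.9423] = 0.01172.
E = z × SE = 2.054 × 0.01172 = 0.02408 ≈ 2.4 percentage points.

2.4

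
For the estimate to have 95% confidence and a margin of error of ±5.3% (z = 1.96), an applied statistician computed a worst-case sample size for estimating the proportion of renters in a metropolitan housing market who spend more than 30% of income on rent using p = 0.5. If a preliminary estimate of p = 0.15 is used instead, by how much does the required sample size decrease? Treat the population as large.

167

Conservative (p = 0.5): n = 1.96² × 0.25 / 0.053² ≈ 341.90 → 342.
Using p = 0.15: p(1−p) = 0.1275, so n = 1.96² × 0.1275 / 0.053² ≈ 174.37 → 175.
Reduction: 342 − 175 = 167.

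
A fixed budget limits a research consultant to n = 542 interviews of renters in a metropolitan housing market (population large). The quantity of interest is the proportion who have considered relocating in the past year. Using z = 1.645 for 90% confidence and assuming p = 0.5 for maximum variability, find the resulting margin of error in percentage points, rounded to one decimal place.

SE(p̂) = √[p(1−p)/n] = √[0.2500/542] = 0.02148.
E = z × SE = 1.645 × 0.02148 = 0.03533, or 3.5 percentage points.

3.5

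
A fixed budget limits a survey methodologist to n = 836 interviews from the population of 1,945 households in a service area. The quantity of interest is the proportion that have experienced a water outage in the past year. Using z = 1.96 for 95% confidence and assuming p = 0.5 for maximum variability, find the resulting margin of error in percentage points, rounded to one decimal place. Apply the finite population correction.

2.6

Finite-population factor: (N−n)/(N−1) = (1945−836)/(1945−1) = 0.5705.
SE(p̂) = √[p(1−p)/n · (N−n)/(N−1)] = √[0.2500/836 × 0.5705] = 0.01306.
E = z × SE = 1.96 × 0.01306 = 0.02560 ≈ 2.6 percentage points.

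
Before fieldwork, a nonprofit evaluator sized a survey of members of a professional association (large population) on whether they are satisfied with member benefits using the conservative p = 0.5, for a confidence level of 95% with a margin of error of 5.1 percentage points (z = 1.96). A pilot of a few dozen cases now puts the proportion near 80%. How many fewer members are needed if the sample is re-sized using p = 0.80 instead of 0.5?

133

Conservative (p = 0.5): n = 1.96² × 0.25 / 0.051² ≈ 369.24 → 370.
Using p = 0.80: p(1−p) = 0.1600, so n = 1.96² × 0.1600 / 0.051² ≈ 236.32 → 237.
Reduction: 370 − 237 = 133.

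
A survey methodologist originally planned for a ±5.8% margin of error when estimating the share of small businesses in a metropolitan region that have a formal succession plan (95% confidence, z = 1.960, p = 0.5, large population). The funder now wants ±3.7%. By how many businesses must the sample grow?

At ±5.8%: n = 1.960² × 0.2500 / 0.058² ≈ 285.49 → 286.
At ±3.7%: n = 1.960² × 0.2500 / 0.037² ≈ 701.53 → 702.
Additional respondents: 702 − 286 = 416.

416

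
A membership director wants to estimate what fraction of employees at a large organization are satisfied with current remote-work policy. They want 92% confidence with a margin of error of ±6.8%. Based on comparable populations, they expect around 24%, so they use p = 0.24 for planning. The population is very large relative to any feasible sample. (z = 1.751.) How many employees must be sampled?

121

With p = 0.24, p(1−p) = 0.1824.
n = z²·p(1−p)/E² = 1.751² × 0.1824 / 0.068² = 3.0660 × 0.1824 / 0.004624 ≈ 120.94.
Rounding up gives n = 121.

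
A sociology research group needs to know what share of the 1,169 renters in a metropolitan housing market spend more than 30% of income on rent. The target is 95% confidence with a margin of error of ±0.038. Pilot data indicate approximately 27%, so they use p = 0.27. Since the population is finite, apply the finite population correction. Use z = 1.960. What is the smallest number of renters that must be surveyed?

Unadjusted: n₀ = 1.960² × 0.27 × 0.73 / 0.038² ≈ 524.36, so n₀ = 525.
Finite population correction with N = 1,169: n = n₀ / (1 + (n₀−1)/N) = 525 / (1 + 524/1169) = 525 / 1.4482 ≈ 362.51.
Rounding up, n = 363.

363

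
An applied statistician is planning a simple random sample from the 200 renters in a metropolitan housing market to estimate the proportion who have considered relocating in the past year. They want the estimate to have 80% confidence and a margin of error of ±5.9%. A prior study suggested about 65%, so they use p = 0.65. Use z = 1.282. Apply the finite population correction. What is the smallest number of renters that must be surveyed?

Unadjusted: n₀ = 1.282² × 0.65 × 0.35 / 0.059² ≈ 107.41, so n₀ = 108.
Finite population correction with N = 200: n = n₀ / (1 + (n₀−1)/N) = 108 / (1 + 107/200) = 108 / 1.5350 ≈ 70.36.
Rounding up, n = 71.

71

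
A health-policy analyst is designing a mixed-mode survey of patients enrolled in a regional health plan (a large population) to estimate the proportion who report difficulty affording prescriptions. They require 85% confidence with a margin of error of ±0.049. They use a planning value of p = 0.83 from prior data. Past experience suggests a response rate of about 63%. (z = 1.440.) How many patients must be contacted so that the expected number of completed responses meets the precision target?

194

Completed interviews needed: n₀ = 1.440² × 0.1411 / 0.049² ≈ 121.86 → 122.
At a 63% response rate, contacts needed = 122 / 0.63 ≈ 193.65 → 194.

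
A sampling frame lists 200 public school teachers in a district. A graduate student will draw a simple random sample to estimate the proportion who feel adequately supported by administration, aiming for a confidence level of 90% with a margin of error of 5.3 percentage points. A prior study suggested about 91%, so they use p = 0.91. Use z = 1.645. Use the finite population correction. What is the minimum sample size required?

57

Unadjusted: n₀ = 1.645² × 0.91 × 0.09 / 0.053² ≈ 78.90, so n₀ = 79.
Finite population correction with N = 200: n = n₀ / (1 + (n₀−1)/N) = 79 / (1 + 78/200) = 79 / 1.3900 ≈ 56.83.
Rounding up, n = 57.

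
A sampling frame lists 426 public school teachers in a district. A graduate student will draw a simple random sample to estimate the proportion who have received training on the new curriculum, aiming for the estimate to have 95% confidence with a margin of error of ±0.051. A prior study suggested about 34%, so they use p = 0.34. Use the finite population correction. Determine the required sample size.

187

For 95% confidence, z = 1.96.
Unadjusted: n₀ = 1.96² × 0.34 × 0.66 / 0.051² ≈ 331.43, so n₀ = 332.
Finite population correction with N = 426: n = n₀ / (1 + (n₀−1)/N) = 332 / (1 + 331/426) = 332 / 1.7770 ≈ 186.83.
Rounding up, n = 187.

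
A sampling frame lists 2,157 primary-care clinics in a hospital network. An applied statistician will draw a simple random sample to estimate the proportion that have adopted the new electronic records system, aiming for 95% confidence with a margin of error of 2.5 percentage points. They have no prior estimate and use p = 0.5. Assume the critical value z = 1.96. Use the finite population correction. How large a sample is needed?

898

Unadjusted: n₀ = 1.96² × 0.50 × 0.50 / 0.025² ≈ 1536.64, so n₀ = 1537.
Finite population correction with N = 2,157: n = n₀ / (1 + (n₀−1)/N) = 1537 / (1 + 1536/2157) = 1537 / 1.7121 ≈ 897.73.
Rounding up, n = 898.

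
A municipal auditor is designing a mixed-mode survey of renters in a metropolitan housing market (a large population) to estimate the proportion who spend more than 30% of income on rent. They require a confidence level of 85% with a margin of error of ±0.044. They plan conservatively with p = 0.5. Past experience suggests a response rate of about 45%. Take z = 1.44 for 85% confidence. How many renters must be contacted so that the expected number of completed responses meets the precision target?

Completed interviews needed: n₀ = 1.44² × 0.2500 / 0.044² ≈ 267.77 → 268.
At a 45% response rate, contacts needed = 268 / 0.45 ≈ 595.56 → 596.

596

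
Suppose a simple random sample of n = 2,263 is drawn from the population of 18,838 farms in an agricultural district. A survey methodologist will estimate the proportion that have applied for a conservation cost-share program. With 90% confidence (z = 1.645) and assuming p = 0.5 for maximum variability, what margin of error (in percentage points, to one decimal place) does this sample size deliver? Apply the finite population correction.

1.6

Finite-population factor: (N−n)/(N−1) = (18838−2263)/(18838−1) = 0.8799.
SE(p̂) = √[p(1−p)/n · (N−n)/(N−1)] = √[0.2500/2263 × 0.8799] = 0.00986.
E = z × SE = 1.645 × 0.00986 = 0.01622 ≈ 1.6 percentage points.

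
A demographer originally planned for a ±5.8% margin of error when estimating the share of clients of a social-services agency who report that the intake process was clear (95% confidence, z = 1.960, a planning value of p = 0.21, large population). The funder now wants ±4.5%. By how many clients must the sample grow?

125

At ±5.8%: n = 1.960² × 0.1659 / 0.058² ≈ 189.45 → 190.
At ±4.5%: n = 1.960² × 0.1659 / 0.045² ≈ 314.73 → 315.
Additional respondents: 315 − 190 = 125.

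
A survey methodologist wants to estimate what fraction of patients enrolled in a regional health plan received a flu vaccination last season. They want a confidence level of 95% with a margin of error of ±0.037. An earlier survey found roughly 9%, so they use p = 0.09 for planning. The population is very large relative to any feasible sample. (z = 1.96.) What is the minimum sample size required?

With p = 0.09, p(1−p) = 0.0819.
n = z²·p(1−p)/E² = 1.96² × 0.0819 / 0.037² = 3.8416 × 0.0819 / 0.001369 ≈ 229.82.
Rounding up gives n = 230.

230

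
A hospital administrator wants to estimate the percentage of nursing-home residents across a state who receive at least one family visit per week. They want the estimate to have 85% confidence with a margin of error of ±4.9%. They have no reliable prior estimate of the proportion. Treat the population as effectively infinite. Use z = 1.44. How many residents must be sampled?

With no prior estimate, use p = 0.5, giving p(1−p) = 0.25.
n = z²·p(1−p)/E² = 1.44² × 0.2500 / 0.049² = 2.0736 × 0.2500 / 0.002401 ≈ 215.91.
Rounding up gives n = 216.

216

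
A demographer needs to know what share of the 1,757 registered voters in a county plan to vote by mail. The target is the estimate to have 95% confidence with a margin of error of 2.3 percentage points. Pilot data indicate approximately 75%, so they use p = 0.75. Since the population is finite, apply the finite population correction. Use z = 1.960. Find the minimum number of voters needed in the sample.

768

Unadjusted: n₀ = 1.960² × 0.75 × 0.25 / 0.023² ≈ 1361.63, so n₀ = 1362.
Finite population correction with N = 1,757: n = n₀ / (1 + (n₀−1)/N) = 1362 / (1 + 1361/1757) = 1362 / 1.7746 ≈ 767.49.
Rounding up, n = 768.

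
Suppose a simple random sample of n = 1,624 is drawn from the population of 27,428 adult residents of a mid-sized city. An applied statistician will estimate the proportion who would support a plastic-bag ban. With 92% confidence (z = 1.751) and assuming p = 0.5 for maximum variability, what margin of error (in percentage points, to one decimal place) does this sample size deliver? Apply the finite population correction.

Finite-population factor: (N−n)/(N−1) = (27428−1624)/(27428−1) = 0.9408.
SE(p̂) = √[p(1−p)/n · (N−n)/(N−1)] = √[0.2500/1624 × 0.9408] = 0.01203.
E = z × SE = 1.751 × 0.01203 = 0.02107 ≈ 2.1 percentage points.

2.1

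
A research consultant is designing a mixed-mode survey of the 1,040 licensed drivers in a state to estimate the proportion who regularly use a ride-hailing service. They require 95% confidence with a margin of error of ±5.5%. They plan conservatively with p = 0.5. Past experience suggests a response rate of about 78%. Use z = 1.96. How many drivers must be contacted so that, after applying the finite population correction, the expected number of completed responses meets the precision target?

313

Completed interviews needed (unadjusted): n₀ = 1.96² × 0.2500 / 0.055² ≈ 317.49 → 318.
FPC for N = 1,040: n = 318 / (1 + 317/1040) = 318 / 1.3048 ≈ 243.71 → 244.
At a 78% response rate, contacts needed = 244 / 0.78 ≈ 312.82 → 313.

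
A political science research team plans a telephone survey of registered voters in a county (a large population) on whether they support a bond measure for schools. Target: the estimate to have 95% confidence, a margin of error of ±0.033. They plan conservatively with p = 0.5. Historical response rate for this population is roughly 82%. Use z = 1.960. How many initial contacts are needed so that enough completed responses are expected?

Completed interviews needed: n₀ = 1.960² × 0.2500 / 0.033² ≈ 881.91 → 882.
At an 82% response rate, contacts needed = 882 / 0.82 ≈ 1075.61 → 1076.

1076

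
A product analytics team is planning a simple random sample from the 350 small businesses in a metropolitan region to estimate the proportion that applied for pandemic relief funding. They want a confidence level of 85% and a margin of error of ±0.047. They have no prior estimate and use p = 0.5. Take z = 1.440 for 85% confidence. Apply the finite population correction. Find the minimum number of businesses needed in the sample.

Unadjusted: n₀ = 1.440² × 0.50 × 0.50 / 0.047² ≈ 234.68, so n₀ = 235.
Finite population correction with N = 350: n = n₀ / (1 + (n₀−1)/N) = 235 / (1 + 234/350) = 235 / 1.6686 ≈ 140.84.
Rounding up, n = 141.

141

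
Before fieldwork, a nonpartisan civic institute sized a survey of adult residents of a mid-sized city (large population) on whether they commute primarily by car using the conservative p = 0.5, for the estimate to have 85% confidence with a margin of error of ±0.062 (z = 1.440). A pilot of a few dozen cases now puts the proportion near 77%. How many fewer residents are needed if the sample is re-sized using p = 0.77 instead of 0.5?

39

Conservative (p = 0.5): n = 1.440² × 0.25 / 0.062² ≈ 134.86 → 135.
Using p = 0.77: p(1−p) = 0.1771, so n = 1.440² × 0.1771 / 0.062² ≈ 95.53 → 96.
Reduction: 135 − 96 = 39.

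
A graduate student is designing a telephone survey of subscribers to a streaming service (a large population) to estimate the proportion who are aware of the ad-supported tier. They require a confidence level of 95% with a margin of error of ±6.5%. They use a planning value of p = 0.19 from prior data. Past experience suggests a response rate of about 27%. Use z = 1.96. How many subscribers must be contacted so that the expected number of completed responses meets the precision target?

519

Completed interviews needed: n₀ = 1.96² × 0.1539 / 0.065² ≈ 139.93 → 140.
At a 27% response rate, contacts needed = 140 / 0.27 ≈ 518.52 → 519.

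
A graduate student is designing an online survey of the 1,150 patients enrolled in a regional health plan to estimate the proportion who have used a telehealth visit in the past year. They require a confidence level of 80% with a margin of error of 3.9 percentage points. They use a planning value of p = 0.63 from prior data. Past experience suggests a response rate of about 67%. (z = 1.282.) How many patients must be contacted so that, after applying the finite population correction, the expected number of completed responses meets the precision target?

309

Completed interviews needed (unadjusted): n₀ = 1.282² × 0.2331 / 0.039² ≈ 251.88 → 252.
FPC for N = 1,150: n = 252 / (1 + 251/1150) = 252 / 1.2183 ≈ 206.85 → 207.
At a 67% response rate, contacts needed = 207 / 0.67 ≈ 308.96 → 309.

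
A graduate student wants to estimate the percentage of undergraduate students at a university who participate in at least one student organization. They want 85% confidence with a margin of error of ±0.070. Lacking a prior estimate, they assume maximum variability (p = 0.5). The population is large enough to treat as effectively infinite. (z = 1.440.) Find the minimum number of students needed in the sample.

With p = 0.5, p(1−p) = 0.25.
n = z²·p(1−p)/E² = 1.440² × 0.2500 / 0.070² = 2.0736 × 0.2500 / 0.004900 ≈ 105.80.
Rounding up gives n = 106.

106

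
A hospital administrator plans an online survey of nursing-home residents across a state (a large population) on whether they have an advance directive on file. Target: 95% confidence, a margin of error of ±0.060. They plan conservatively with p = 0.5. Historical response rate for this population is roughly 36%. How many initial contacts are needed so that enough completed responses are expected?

For 95% confidence, z = 1.960.
Completed interviews needed: n₀ = 1.960² × 0.2500 / 0.060² ≈ 266.78 → 267.
At a 36% response rate, contacts needed = 267 / 0.36 ≈ 741.67 → 742.

742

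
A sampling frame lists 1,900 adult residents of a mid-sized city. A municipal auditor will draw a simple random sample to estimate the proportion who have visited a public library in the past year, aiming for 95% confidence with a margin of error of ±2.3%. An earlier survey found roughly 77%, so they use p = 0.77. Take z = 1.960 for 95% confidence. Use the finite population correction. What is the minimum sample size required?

768

Unadjusted: n₀ = 1.960² × 0.77 × 0.23 / 0.023² ≈ 1286.10, so n₀ = 1287.
Finite population correction with N = 1,900: n = n₀ / (1 + (n₀−1)/N) = 1287 / (1 + 1286/1900) = 1287 / 1.6768 ≈ 767.51.
Rounding up, n = 768.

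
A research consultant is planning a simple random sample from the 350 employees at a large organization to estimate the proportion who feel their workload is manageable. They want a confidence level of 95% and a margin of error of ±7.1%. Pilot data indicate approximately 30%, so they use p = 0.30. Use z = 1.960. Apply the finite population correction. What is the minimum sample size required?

Unadjusted: n₀ = 1.960² × 0.30 × 0.70 / 0.071² ≈ 160.03, so n₀ = 161.
Finite population correction with N = 350: n = n₀ / (1 + (n₀−1)/N) = 161 / (1 + 160/350) = 161 / 1.4571 ≈ 110.49.
Rounding up, n = 111.

111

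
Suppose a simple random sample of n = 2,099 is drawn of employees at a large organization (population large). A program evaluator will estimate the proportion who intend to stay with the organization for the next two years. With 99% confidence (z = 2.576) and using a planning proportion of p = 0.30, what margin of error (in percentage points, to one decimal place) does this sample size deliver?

SE(p̂) = √[p(1−p)/n] = √[0.2100/2099] = 0.01000.
E = z × SE = 2.576 × 0.01000 = 0.02577, or 2.6 percentage points.

2.6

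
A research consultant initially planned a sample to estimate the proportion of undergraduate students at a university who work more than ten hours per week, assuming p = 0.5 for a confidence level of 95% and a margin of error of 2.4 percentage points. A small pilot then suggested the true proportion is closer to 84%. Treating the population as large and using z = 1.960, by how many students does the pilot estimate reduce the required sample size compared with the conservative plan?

771

Conservative (p = 0.5): n = 1.960² × 0.25 / 0.024² ≈ 1667.36 → 1668.
Using p = 0.84: p(1−p) = 0.1344, so n = 1.960² × 0.1344 / 0.024² ≈ 896.37 → 897.
Reduction: 1668 − 897 = 771.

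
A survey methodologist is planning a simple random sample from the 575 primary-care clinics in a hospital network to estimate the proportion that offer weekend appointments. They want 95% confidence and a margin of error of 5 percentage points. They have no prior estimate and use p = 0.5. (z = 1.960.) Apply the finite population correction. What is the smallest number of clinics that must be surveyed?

Unadjusted: n₀ = 1.960² × 0.50 × 0.50 / 0.050² ≈ 384.16, so n₀ = 385.
Finite population correction with N = 575: n = n₀ / (1 + (n₀−1)/N) = 385 / (1 + 384/575) = 385 / 1.6678 ≈ 230.84.
Rounding up, n = 231.

231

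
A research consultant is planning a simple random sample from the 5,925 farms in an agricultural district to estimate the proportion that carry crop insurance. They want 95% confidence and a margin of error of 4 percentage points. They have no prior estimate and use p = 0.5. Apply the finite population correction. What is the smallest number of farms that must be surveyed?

546

For 95% confidence, z = 1.960.
Unadjusted: n₀ = 1.960² × 0.50 × 0.50 / 0.040² ≈ 600.25, so n₀ = 601.
Finite population correction with N = 5,925: n = n₀ / (1 + (n₀−1)/N) = 601 / (1 + 600/5925) = 601 / 1.1013 ≈ 545.74.
Rounding up, n = 546.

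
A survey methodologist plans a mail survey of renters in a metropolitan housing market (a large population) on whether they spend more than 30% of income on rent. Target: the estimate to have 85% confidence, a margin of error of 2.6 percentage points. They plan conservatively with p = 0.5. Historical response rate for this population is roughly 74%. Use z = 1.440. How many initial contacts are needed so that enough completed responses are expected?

1037

Completed interviews needed: n₀ = 1.440² × 0.2500 / 0.026² ≈ 766.86 → 767.
At a 74% response rate, contacts needed = 767 / 0.74 ≈ 1036.49 → 1037.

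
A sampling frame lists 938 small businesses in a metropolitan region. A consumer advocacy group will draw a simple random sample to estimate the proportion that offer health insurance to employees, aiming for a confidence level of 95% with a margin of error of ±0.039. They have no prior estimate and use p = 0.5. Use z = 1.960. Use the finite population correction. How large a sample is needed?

378

Unadjusted: n₀ = 1.960² × 0.50 × 0.50 / 0.039² ≈ 631.43, so n₀ = 632.
Finite population correction with N = 938: n = n₀ / (1 + (n₀−1)/N) = 632 / (1 + 631/938) = 632 / 1.6727 ≈ 377.83.
Rounding up, n = 378.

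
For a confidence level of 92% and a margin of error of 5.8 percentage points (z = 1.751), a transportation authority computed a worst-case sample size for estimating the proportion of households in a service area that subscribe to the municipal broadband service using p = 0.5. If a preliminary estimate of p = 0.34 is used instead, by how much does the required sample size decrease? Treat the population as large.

23

Conservative (p = 0.5): n = 1.751² × 0.25 / 0.058² ≈ 227.85 → 228.
Using p = 0.34: p(1−p) = 0.2244, so n = 1.751² × 0.2244 / 0.058² ≈ 204.52 → 205.
Reduction: 228 − 205 = 23.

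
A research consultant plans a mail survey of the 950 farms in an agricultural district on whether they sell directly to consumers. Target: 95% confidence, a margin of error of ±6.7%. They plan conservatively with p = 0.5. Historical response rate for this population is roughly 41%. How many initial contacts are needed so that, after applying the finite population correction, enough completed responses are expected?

For 95% confidence, z = 1.960.
Completed interviews needed (unadjusted): n₀ = 1.960² × 0.2500 / 0.067² ≈ 213.95 → 214.
FPC for N = 950: n = 214 / (1 + 213/950) = 214 / 1.2242 ≈ 174.81 → 175.
At a 41% response rate, contacts needed = 175 / 0.41 ≈ 426.83 → 427.

427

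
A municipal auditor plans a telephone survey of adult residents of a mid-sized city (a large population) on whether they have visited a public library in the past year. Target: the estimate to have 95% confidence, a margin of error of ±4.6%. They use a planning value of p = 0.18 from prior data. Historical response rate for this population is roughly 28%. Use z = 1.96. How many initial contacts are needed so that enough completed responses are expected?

958

Completed interviews needed: n₀ = 1.96² × 0.1476 / 0.046² ≈ 267.97 → 268.
At a 28% response rate, contacts needed = 268 / 0.28 ≈ 957.14 → 958.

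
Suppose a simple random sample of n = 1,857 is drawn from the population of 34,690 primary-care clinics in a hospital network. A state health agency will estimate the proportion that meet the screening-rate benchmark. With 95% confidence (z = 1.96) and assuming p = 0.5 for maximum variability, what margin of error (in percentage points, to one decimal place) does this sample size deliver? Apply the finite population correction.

Finite-population factor: (N−n)/(N−1) = (34690−1857)/(34690−1) = 0.9465.
SE(p̂) = √[p(1−p)/n · (N−n)/(N−1)] = √[0.2500/1857 × 0.9465] = 0.01129.
E = z × SE = 1.96 × 0.01129 = 0.02212 ≈ 2.2 percentage points.

2.2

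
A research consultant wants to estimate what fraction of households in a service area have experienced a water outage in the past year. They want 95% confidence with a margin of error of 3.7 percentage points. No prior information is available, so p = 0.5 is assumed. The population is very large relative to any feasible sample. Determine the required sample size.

For 95% confidence, z = 1.96.
With p = 0.5, p(1−p) = 0.25.
n = z²·p(1−p)/E² = 1.96² × 0.2500 / 0.037² = 3.8416 × 0.2500 / 0.001369 ≈ 701.53.
Rounding up gives n = 702.

702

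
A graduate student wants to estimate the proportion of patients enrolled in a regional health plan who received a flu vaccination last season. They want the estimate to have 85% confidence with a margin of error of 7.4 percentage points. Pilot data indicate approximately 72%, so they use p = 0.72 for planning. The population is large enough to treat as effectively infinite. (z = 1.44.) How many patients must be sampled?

77

With p = 0.72, p(1−p) = 0.2016.
n = z²·p(1−p)/E² = 1.44² × 0.2016 / 0.074² = 2.0736 × 0.2016 / 0.005476 ≈ 76.34.
Rounding up gives n = 77.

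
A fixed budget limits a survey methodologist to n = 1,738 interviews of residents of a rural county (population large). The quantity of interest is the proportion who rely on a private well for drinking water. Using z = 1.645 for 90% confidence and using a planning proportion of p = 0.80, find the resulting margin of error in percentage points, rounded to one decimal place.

SE(p̂) = √[p(1−p)/n] = √[0.1600/1738] = 0.00959.
E = z × SE = 1.645 × 0.00959 = 0.01578, or 1.6 percentage points.

1.6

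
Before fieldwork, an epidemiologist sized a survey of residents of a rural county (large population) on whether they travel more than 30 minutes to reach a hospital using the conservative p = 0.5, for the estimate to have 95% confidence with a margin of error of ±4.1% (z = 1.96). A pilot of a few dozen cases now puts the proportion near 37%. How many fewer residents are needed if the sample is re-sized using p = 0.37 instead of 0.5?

Conservative (p = 0.5): n = 1.96² × 0.25 / 0.041² ≈ 571.33 → 572.
Using p = 0.37: p(1−p) = 0.2331, so n = 1.96² × 0.2331 / 0.041² ≈ 532.70 → 533.
Reduction: 572 − 533 = 39.

39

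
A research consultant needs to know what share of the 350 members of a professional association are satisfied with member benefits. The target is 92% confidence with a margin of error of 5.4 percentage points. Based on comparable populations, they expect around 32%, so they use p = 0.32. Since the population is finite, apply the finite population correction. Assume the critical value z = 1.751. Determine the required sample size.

Unadjusted: n₀ = 1.751² × 0.32 × 0.68 / 0.054² ≈ 228.79, so n₀ = 229.
Finite population correction with N = 350: n = n₀ / (1 + (n₀−1)/N) = 229 / (1 + 228/350) = 229 / 1.6514 ≈ 138.67.
Rounding up, n = 139.

139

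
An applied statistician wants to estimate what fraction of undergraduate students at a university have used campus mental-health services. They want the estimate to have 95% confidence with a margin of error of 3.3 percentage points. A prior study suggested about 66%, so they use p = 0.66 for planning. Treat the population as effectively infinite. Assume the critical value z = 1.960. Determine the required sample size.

792

With p = 0.66, p(1−p) = 0.2244.
n = z²·p(1−p)/E² = 1.960² × 0.2244 / 0.033² = 3.8416 × 0.2244 / 0.001089 ≈ 791.60.
Rounding up gives n = 792.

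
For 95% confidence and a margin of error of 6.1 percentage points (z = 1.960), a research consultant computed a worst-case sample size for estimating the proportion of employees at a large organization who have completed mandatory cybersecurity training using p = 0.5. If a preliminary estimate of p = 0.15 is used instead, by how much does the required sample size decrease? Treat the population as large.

127

Conservative (p = 0.5): n = 1.960² × 0.25 / 0.061² ≈ 258.10 → 259.
Using p = 0.15: p(1−p) = 0.1275, so n = 1.960² × 0.1275 / 0.061² ≈ 131.63 → 132.
Reduction: 259 − 132 = 127.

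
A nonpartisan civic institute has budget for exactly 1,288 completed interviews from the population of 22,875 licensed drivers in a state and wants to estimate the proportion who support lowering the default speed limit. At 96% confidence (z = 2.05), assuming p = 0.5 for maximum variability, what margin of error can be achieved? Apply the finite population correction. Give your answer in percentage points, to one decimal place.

Finite-population factor: (N−n)/(N−1) = (22875−1288)/(22875−1) = 0.9437.
SE(p̂) = √[p(1−p)/n · (N−n)/(N−1)] = √[0.2500/1288 × 0.9437] = 0.01353.
E = z × SE = 2.05 × 0.01353 = 0.02775 ≈ 2.8 percentage points.

2.8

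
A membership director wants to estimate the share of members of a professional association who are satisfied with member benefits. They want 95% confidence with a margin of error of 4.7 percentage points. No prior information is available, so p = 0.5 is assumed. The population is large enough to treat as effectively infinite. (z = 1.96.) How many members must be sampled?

With p = 0.5, p(1−p) = 0.25.
n = z²·p(1−p)/E² = 1.96² × 0.2500 / 0.047² = 3.8416 × 0.2500 / 0.002209 ≈ 434.77.
Rounding up gives n = 435.

435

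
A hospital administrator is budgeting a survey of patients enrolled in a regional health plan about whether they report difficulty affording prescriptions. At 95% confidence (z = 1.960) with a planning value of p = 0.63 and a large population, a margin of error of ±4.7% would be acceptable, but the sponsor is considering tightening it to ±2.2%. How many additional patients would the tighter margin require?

1445

At ±4.7%: n = 1.960² × 0.2331 / 0.047² ≈ 405.38 → 406.
At ±2.2%: n = 1.960² × 0.2331 / 0.022² ≈ 1850.16 → 1851.
Additional respondents: 1851 − 406 = 1445.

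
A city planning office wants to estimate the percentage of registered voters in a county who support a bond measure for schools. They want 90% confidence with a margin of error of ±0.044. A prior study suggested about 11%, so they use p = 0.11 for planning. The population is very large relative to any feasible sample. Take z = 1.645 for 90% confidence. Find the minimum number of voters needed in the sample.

137

With p = 0.11, p(1−p) = 0.0979.
n = z²·p(1−p)/E² = 1.645² × 0.0979 / 0.044² = 2.7060 × 0.0979 / 0.001936 ≈ 136.84.
Rounding up gives n = 137.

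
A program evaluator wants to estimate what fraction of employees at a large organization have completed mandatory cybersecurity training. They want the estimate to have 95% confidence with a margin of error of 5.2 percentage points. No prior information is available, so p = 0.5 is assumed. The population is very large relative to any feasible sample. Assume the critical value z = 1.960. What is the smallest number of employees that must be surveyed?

356

With p = 0.5, p(1−p) = 0.25.
n = z²·p(1−p)/E² = 1.960² × 0.2500 / 0.052² = 3.8416 × 0.2500 / 0.002704 ≈ 355.18.
Rounding up gives n = 356.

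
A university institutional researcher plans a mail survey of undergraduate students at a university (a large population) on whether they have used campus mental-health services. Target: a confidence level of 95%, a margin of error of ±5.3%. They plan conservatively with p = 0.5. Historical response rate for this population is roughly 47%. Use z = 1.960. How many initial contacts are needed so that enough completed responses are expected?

728

Completed interviews needed: n₀ = 1.960² × 0.2500 / 0.053² ≈ 341.90 → 342.
At a 47% response rate, contacts needed = 342 / 0.47 ≈ 727.66 → 728.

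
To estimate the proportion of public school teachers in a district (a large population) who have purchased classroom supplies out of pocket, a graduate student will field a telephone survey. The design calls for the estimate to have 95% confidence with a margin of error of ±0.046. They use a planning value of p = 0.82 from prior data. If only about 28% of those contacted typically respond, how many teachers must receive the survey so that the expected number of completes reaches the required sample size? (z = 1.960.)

Completed interviews needed: n₀ = 1.960² × 0.1476 / 0.046² ≈ 267.97 → 268.
At a 28% response rate, contacts needed = 268 / 0.28 ≈ 957.14 → 958.

958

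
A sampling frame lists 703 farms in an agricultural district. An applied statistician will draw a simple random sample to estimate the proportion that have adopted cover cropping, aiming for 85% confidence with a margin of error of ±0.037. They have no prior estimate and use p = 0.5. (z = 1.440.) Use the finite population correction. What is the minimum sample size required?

247

Unadjusted: n₀ = 1.440² × 0.50 × 0.50 / 0.037² ≈ 378.67, so n₀ = 379.
Finite population correction with N = 703: n = n₀ / (1 + (n₀−1)/N) = 379 / (1 + 378/703) = 379 / 1.5377 ≈ 246.47.
Rounding up, n = 247.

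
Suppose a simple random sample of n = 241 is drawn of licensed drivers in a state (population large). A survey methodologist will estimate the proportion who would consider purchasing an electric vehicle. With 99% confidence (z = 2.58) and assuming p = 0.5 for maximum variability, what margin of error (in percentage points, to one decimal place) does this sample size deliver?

SE(p̂) = √[p(1−p)/n] = √[0.2500/241] = 0.03221.
E = z × SE = 2.58 × 0.03221 = 0.08310, or 8.3 percentage points.

8.3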